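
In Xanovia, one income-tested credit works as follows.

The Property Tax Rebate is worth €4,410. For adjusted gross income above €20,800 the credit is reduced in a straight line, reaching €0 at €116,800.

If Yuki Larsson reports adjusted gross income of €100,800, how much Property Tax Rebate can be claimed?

€735

Property Tax Rebate: €100,800 is €80,000 into a €96,000 phase-out range, leaving 16,000/96,000 of the credit: €4,410 × 16,000/96,000 = €735.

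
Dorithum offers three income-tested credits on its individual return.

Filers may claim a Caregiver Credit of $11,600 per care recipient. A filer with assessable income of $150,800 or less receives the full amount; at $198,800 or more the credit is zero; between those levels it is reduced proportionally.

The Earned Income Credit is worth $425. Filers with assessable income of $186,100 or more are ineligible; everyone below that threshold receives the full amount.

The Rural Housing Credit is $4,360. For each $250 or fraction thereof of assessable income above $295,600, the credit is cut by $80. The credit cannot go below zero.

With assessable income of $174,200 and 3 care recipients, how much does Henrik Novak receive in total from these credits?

Caregiver Credit: base = 3 × $11,600 = $34,800. $174,200 is $23,400 into a $48,000 phase-out range, leaving 24,600/48,000 of the credit: $34,800 × 24,600/48,000 = $17,835.
Earned Income Credit: $174,200 is below the $186,100 cutoff, so the full $425 applies.
Rural Housing Credit: $174,200 is at or below the $295,600 threshold, so the full $4,360 applies.
Total: $17,835 + $425 + $4,360 = $22,620.

$22,620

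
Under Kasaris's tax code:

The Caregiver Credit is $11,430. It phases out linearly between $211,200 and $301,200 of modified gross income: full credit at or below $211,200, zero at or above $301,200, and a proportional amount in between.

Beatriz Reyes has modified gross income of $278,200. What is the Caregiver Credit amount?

Caregiver Credit: $278,200 is $67,000 into a $90,000 phase-out range, leaving 23,000/90,000 of the credit: $11,430 × 23,000/90,000 = $2,921.

$2,921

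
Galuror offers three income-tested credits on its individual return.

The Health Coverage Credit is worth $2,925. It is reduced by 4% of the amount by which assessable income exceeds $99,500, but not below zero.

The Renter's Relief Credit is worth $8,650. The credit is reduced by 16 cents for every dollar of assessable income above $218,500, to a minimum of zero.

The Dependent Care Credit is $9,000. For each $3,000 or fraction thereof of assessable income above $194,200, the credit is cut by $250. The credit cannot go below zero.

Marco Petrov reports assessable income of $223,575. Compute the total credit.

$14,338

Health Coverage Credit: 4% of the $124,075 excess over $99,500 is $4,963 ≥ base, so the credit is $0.
Renter's Relief Credit: 16% of the $5,075 excess over $218,500 is $812; credit = $8,650 − $812 = $7,838.
Dependent Care Credit: income exceeds $194,200 by $29,375, which is 10 full-or-partial $3,000 increments; reduction = 10 × $250 = $2,500, leaving $6,500.
Total: $0 + $7,838 + $6,500 = $14,338.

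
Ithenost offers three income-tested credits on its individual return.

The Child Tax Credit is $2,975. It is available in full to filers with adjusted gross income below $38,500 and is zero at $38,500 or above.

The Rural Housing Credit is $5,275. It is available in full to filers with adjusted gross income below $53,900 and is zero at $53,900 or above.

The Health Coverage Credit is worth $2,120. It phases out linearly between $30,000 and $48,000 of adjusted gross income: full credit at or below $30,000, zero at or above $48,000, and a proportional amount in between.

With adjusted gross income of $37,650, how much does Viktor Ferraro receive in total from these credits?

Child Tax Credit: $37,650 is below the $38,500 cutoff, so the full $2,975 applies.
Rural Housing Credit: $37,650 is below the $53,900 cutoff, so the full $5,275 applies.
Health Coverage Credit: $37,650 is $7,650 into a $18,000 phase-out range, leaving 10,350/18,000 of the credit: $2,120 × 10,350/18,000 = $1,219.
Total: $2,975 + $5,275 + $1,219 = $9,469.

$9,469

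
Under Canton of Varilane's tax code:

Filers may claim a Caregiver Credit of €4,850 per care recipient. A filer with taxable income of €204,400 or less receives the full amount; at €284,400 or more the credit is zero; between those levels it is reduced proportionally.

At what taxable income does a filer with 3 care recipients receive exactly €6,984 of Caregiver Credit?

Full credit = 3 × €4,850 = €14,550.
€6,984 is 6,984/14,550 of the full €14,550, so 7,566/14,550 of the €80,000 range has been used: income = €204,400 + €80,000 × 7,566/14,550 = €246,000.

€246,000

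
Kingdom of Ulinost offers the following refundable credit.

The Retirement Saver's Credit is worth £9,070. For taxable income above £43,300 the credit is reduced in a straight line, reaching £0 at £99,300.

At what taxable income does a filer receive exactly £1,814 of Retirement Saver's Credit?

£88,100

£1,814 is 1,814/9,070 of the full £9,070, so 7,256/9,070 of the £56,000 range has been used: income = £43,300 + £56,000 × 7,256/9,070 = £88,100.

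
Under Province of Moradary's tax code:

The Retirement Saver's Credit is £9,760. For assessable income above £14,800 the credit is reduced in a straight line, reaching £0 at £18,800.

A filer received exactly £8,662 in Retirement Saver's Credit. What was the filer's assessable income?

£15,250

£8,662 is 8,662/9,760 of the full £9,760, so 1,098/9,760 of the £4,000 range has been used: income = £14,800 + £4,000 × 1,098/9,760 = £15,250.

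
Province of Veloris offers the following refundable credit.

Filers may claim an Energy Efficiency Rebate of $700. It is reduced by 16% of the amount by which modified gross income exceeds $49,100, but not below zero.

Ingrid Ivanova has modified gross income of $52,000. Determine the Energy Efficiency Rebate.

Energy Efficiency Rebate: 16% of the $2,900 excess over $49,100 is $464; credit = $700 − $464 = $236.

$236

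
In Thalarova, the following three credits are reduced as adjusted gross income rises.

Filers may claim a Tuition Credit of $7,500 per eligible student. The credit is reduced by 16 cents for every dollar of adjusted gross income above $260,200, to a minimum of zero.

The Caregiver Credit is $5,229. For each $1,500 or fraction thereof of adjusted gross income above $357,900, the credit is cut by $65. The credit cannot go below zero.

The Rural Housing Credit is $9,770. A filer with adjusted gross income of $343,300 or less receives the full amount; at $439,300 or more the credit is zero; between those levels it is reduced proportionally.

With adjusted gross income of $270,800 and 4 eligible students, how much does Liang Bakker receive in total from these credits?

Tuition Credit: base = 4 × $7,500 = $30,000. 16% of the $10,600 excess over $260,200 is $1,696; credit = $30,000 − $1,696 = $28,304.
Caregiver Credit: $270,800 is at or below the $357,900 threshold, so the full $5,229 applies.
Rural Housing Credit: $270,800 is at or below the $343,300 threshold, so the full $9,770 applies.
Total: $28,304 + $5,229 + $9,770 = $43,303.

$43,303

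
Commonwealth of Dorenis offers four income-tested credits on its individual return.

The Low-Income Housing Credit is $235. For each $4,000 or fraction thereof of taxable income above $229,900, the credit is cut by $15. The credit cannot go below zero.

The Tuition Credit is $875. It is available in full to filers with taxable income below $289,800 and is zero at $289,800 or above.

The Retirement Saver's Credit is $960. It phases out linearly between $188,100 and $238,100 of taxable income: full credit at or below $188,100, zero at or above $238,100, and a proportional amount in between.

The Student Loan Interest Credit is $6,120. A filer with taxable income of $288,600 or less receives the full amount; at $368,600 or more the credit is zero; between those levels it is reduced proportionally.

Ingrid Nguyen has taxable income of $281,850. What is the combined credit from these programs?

Low-Income Housing Credit: income exceeds $229,900 by $51,950, which is 13 full-or-partial $4,000 increments; reduction = 13 × $15 = $195, leaving $40.
Tuition Credit: $281,850 is below the $289,800 cutoff, so the full $875 applies.
Retirement Saver's Credit: $281,850 is at or above $238,100, so the credit is $0.
Student Loan Interest Credit: $281,850 is at or below the $288,600 threshold, so the full $6,120 applies.
Total: $40 + $875 + $0 + $6,120 = $7,035.

$7,035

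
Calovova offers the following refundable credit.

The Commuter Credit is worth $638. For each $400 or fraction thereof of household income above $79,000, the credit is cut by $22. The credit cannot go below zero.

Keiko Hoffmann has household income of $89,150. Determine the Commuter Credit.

Commuter Credit: income exceeds $79,000 by $10,150, which is 26 full-or-partial $400 increments; reduction = 26 × $22 = $572, leaving $66.

$66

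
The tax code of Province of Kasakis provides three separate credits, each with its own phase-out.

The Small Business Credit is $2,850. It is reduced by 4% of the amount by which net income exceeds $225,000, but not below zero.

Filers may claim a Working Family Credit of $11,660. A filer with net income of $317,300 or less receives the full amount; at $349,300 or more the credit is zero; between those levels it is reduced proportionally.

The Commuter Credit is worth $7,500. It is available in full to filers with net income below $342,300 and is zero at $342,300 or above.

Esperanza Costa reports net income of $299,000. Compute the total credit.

Small Business Credit: 4% of the $74,000 excess over $225,000 is $2,960 ≥ base, so the credit is $0.
Working Family Credit: $299,000 is at or below the $317,300 threshold, so the full $11,660 applies.
Commuter Credit: $299,000 is below the $342,300 cutoff, so the full $7,500 applies.
Total: $0 + $11,660 + $7,500 = $19,160.

$19,160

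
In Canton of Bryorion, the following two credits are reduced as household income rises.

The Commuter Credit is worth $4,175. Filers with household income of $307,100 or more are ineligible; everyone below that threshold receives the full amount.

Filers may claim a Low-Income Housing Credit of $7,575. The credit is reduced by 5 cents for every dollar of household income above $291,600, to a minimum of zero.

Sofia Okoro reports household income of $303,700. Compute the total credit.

Commuter Credit: $303,700 is below the $307,100 cutoff, so the full $4,175 applies.
Low-Income Housing Credit: 5% of the $12,100 excess over $291,600 is $605; credit = $7,575 − $605 = $6,970.
Total: $4,175 + $6,970 = $11,145.

$11,145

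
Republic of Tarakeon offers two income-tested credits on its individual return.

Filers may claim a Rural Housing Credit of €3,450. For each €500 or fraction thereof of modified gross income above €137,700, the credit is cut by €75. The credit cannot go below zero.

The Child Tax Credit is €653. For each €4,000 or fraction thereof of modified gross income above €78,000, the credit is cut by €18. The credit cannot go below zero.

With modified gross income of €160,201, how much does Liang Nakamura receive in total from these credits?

Rural Housing Credit: income exceeds €137,700 by €22,501 → 46 increments × €75 = €3,450 ≥ base, so the credit is €0.
Child Tax Credit: income exceeds €78,000 by €82,201, which is 21 full-or-partial €4,000 increments; reduction = 21 × €18 = €378, leaving €275.
Total: €0 + €275 = €275.

€275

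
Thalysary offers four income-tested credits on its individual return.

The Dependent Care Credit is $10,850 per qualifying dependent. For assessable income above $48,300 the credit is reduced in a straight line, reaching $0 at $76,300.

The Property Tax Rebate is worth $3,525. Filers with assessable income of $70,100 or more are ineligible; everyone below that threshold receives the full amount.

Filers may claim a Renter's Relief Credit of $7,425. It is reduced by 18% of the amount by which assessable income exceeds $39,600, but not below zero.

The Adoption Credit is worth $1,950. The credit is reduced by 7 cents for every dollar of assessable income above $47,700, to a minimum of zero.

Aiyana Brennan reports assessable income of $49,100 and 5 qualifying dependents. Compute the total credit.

$63,792

Dependent Care Credit: base = 5 × $10,850 = $54,250. $49,100 is $800 into a $28,000 phase-out range, leaving 27,200/28,000 of the credit: $54,250 × 27,200/28,000 = $52,700.
Property Tax Rebate: $49,100 is below the $70,100 cutoff, so the full $3,525 applies.
Renter's Relief Credit: 18% of the $9,500 excess over $39,600 is $1,710; credit = $7,425 − $1,710 = $5,715.
Adoption Credit: 7% of the $1,400 excess over $47,700 is $98; credit = $1,950 − $98 = $1,852.
Total: $52,700 + $3,525 + $5,715 + $1,852 = $63,792.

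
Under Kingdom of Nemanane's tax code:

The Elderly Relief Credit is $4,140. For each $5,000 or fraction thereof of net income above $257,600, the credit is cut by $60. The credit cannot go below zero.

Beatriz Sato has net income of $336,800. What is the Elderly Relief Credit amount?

$3,180

Elderly Relief Credit: income exceeds $257,600 by $79,200, which is 16 full-or-partial $5,000 increments; reduction = 16 × $60 = $960, leaving $3,180.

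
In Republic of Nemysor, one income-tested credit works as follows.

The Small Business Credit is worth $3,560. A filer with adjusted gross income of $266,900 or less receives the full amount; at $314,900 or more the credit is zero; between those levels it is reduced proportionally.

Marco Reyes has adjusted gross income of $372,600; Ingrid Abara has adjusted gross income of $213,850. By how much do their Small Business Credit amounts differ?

Marco ($372,600): Small Business Credit: $372,600 is at or above $314,900, so the credit is $0.
Ingrid ($213,850): Small Business Credit: $213,850 is at or below the $266,900 threshold, so the full $3,560 applies.
Difference: |$0 − $3,560| = $3,560.

$3,560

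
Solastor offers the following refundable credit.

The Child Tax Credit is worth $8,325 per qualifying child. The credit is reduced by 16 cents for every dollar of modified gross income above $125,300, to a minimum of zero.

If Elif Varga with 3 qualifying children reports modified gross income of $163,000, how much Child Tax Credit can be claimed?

Child Tax Credit: base = 3 × $8,325 = $24,975. 16% of the $37,700 excess over $125,300 is $6,032; credit = $24,975 − $6,032 = $18,943.

$18,943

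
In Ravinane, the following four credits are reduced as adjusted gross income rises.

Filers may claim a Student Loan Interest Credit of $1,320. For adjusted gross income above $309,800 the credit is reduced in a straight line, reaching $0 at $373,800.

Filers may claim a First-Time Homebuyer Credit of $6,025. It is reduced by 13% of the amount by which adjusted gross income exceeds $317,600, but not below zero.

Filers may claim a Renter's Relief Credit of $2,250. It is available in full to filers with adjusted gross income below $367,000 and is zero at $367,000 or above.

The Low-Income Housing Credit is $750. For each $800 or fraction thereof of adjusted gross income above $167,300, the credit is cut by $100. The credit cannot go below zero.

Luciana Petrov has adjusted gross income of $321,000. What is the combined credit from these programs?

$8,922

Student Loan Interest Credit: $321,000 is $11,200 into a $64,000 phase-out range, leaving 52,800/64,000 of the credit: $1,320 × 52,800/64,000 = $1,089.
First-Time Homebuyer Credit: 13% of the $3,400 excess over $317,600 is $442; credit = $6,025 − $442 = $5,583.
Renter's Relief Credit: $321,000 is below the $367,000 cutoff, so the full $2,250 applies.
Low-Income Housing Credit: income exceeds $167,300 by $153,700 → 193 increments × $100 = $19,300 ≥ base, so the credit is $0.
Total: $1,089 + $5,583 + $2,250 + $0 = $8,922.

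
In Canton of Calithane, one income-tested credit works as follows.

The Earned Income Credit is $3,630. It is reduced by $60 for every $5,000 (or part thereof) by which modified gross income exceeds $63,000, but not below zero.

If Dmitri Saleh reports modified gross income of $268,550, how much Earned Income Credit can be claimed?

Earned Income Credit: income exceeds $63,000 by $205,550, which is 42 full-or-partial $5,000 increments; reduction = 42 × $60 = $2,520, leaving $1,110.

$1,110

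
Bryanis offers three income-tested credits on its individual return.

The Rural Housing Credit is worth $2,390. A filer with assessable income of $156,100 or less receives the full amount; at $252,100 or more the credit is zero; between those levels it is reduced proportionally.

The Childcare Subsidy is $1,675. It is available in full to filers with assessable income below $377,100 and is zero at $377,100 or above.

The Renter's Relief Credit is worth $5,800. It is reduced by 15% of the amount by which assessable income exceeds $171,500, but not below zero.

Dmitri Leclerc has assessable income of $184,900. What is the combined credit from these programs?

$7,138

Rural Housing Credit: $184,900 is $28,800 into a $96,000 phase-out range, leaving 67,200/96,000 of the credit: $2,390 × 67,200/96,000 = $1,673.
Childcare Subsidy: $184,900 is below the $377,100 cutoff, so the full $1,675 applies.
Renter's Relief Credit: 15% of the $13,400 excess over $171,500 is $2,010; credit = $5,800 − $2,010 = $3,790.
Total: $1,673 + $1,675 + $3,790 = $7,138.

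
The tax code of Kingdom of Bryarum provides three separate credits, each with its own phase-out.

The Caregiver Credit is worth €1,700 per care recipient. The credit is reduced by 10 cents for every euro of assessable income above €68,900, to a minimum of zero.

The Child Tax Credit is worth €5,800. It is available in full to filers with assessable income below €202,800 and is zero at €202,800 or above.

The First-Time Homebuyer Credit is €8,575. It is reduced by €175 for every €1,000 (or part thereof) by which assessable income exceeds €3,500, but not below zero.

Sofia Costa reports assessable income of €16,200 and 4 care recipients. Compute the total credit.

€18,900

Caregiver Credit: base = 4 × €1,700 = €6,800. €16,200 is at or below the €68,900 threshold, so the full €6,800 applies.
Child Tax Credit: €16,200 is below the €202,800 cutoff, so the full €5,800 applies.
First-Time Homebuyer Credit: income exceeds €3,500 by €12,700, which is 13 full-or-partial €1,000 increments; reduction = 13 × €175 = €2,275, leaving €6,300.
Total: €6,800 + €5,800 + €6,300 = €18,900.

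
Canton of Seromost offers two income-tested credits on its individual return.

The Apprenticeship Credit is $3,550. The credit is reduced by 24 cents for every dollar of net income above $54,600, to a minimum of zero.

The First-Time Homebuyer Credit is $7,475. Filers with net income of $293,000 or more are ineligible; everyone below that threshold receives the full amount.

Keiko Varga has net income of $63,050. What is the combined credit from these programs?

$8,997

Apprenticeship Credit: 24% of the $8,450 excess over $54,600 is $2,028; credit = $3,550 − $2,028 = $1,522.
First-Time Homebuyer Credit: $63,050 is below the $293,000 cutoff, so the full $7,475 applies.
Total: $1,522 + $7,475 = $8,997.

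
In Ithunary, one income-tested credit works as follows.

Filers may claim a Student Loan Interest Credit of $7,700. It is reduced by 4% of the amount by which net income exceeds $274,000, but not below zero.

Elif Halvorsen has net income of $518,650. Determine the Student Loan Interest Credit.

$0

Student Loan Interest Credit: 4% of the $244,650 excess over $274,000 is $9,786 ≥ base, so the credit is $0.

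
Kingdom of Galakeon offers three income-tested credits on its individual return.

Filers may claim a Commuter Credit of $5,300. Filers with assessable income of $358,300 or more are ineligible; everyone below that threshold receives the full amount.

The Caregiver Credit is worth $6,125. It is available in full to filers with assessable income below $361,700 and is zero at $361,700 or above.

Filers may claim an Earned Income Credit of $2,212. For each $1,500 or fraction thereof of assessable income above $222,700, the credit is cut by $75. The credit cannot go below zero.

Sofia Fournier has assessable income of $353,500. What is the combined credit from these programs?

Commuter Credit: $353,500 is below the $358,300 cutoff, so the full $5,300 applies.
Caregiver Credit: $353,500 is below the $361,700 cutoff, so the full $6,125 applies.
Earned Income Credit: income exceeds $222,700 by $130,800 → 88 increments × $75 = $6,600 ≥ base, so the credit is $0.
Total: $5,300 + $6,125 + $0 = $11,425.

$11,425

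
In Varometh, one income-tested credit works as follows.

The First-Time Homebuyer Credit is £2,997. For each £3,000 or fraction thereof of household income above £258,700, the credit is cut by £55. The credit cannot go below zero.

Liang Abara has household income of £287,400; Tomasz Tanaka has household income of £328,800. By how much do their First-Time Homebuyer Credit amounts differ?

£770

Liang (£287,400): First-Time Homebuyer Credit: income exceeds £258,700 by £28,700, which is 10 full-or-partial £3,000 increments; reduction = 10 × £55 = £550, leaving £2,447.
Tomasz (£328,800): First-Time Homebuyer Credit: income exceeds £258,700 by £70,100, which is 24 full-or-partial £3,000 increments; reduction = 24 × £55 = £1,320, leaving £1,677.
Difference: |£2,447 − £1,677| = £770.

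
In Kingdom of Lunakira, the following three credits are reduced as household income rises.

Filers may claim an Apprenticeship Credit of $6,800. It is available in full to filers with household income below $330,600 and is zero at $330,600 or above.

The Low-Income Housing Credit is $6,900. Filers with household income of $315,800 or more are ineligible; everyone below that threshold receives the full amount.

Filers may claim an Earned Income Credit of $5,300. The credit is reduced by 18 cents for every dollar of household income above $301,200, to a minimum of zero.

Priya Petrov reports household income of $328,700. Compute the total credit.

$7,150

Apprenticeship Credit: $328,700 is below the $330,600 cutoff, so the full $6,800 applies.
Low-Income Housing Credit: $328,700 meets or exceeds the $315,800 cutoff, so the credit is $0.
Earned Income Credit: 18% of the $27,500 excess over $301,200 is $4,950; credit = $5,300 − $4,950 = $350.
Total: $6,800 + $0 + $350 = $7,150.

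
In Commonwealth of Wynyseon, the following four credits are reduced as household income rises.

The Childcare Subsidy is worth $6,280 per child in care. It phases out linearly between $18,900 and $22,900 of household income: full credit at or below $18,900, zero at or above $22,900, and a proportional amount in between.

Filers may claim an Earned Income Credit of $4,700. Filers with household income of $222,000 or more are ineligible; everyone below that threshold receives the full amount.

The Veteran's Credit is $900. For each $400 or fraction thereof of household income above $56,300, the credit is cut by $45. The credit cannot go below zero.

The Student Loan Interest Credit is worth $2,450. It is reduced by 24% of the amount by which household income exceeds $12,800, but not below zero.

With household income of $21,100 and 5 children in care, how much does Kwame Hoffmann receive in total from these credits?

$20,188

Childcare Subsidy: base = 5 × $6,280 = $31,400. $21,100 is $2,200 into a $4,000 phase-out range, leaving 1,800/4,000 of the credit: $31,400 × 1,800/4,000 = $14,130.
Earned Income Credit: $21,100 is below the $222,000 cutoff, so the full $4,700 applies.
Veteran's Credit: $21,100 is at or below the $56,300 threshold, so the full $900 applies.
Student Loan Interest Credit: 24% of the $8,300 excess over $12,800 is $1,992; credit = $2,450 − $1,992 = $458.
Total: $14,130 + $4,700 + $900 + $458 = $20,188.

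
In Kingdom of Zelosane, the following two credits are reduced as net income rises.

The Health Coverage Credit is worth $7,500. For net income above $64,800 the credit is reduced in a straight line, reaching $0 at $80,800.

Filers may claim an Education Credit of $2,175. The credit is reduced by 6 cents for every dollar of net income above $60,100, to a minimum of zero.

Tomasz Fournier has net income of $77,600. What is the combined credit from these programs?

Health Coverage Credit: $77,600 is $12,800 into a $16,000 phase-out range, leaving 3,200/16,000 of the credit: $7,500 × 3,200/16,000 = $1,500.
Education Credit: 6% of the $17,500 excess over $60,100 is $1,050; credit = $2,175 − $1,050 = $1,125.
Total: $1,500 + $1,125 = $2,625.

$2,625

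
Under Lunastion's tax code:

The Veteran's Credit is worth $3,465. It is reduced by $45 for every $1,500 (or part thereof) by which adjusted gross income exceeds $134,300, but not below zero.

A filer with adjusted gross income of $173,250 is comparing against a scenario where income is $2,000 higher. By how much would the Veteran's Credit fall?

At $173,250 — income exceeds $134,300 by $38,950, which is 26 full-or-partial $1,500 increments; reduction = 26 × $45 = $1,170, leaving $2,295.
At $175,250 — income exceeds $134,300 by $40,950, which is 28 full-or-partial $1,500 increments; reduction = 28 × $45 = $1,260, leaving $2,205.
Lost: $2,295 − $2,205 = $90.

$90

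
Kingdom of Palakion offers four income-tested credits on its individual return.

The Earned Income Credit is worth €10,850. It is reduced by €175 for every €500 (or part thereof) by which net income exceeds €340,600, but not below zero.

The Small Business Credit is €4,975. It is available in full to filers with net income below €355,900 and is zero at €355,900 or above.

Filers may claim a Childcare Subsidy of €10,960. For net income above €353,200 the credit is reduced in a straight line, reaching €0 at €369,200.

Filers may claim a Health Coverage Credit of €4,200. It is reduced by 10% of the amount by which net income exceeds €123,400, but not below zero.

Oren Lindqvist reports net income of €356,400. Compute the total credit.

Earned Income Credit: income exceeds €340,600 by €15,800, which is 32 full-or-partial €500 increments; reduction = 32 × €175 = €5,600, leaving €5,250.
Small Business Credit: €356,400 meets or exceeds the €355,900 cutoff, so the credit is €0.
Childcare Subsidy: €356,400 is €3,200 into a €16,000 phase-out range, leaving 12,800/16,000 of the credit: €10,960 × 12,800/16,000 = €8,768.
Health Coverage Credit: 10% of the €233,000 excess over €123,400 is €23,300 ≥ base, so the credit is €0.
Total: €5,250 + €0 + €8,768 + €0 = €14,018.

€14,018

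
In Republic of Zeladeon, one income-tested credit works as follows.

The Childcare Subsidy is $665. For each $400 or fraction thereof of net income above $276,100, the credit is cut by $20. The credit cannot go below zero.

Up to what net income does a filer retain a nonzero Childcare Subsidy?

$289,300

After 33 increments the reduction is 33 × $20 = $660, leaving $5; one more increment wipes it out. Increment 33 ends at excess 33 × $400 = $13,200, so the highest qualifying income is $276,100 + $13,200 = $289,300.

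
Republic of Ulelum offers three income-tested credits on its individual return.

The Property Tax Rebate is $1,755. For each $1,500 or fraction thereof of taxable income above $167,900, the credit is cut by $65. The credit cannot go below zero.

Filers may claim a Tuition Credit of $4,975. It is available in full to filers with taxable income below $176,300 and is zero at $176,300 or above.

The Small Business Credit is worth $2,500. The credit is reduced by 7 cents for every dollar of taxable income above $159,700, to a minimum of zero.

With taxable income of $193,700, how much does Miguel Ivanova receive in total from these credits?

Property Tax Rebate: income exceeds $167,900 by $25,800, which is 18 full-or-partial $1,500 increments; reduction = 18 × $65 = $1,170, leaving $585.
Tuition Credit: $193,700 meets or exceeds the $176,300 cutoff, so the credit is $0.
Small Business Credit: 7% of the $34,000 excess over $159,700 is $2,380; credit = $2,500 − $2,380 = $120.
Total: $585 + $0 + $120 = $705.

$705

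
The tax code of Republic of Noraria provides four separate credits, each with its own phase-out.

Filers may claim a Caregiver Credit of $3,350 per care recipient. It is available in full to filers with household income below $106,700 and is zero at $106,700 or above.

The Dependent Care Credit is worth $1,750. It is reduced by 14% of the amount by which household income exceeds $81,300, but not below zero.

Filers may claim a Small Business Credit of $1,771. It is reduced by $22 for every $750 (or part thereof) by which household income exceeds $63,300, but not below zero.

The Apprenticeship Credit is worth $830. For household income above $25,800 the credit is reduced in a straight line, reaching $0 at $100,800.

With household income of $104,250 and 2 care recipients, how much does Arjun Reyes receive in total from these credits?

Caregiver Credit: base = 2 × $3,350 = $6,700. $104,250 is below the $106,700 cutoff, so the full $6,700 applies.
Dependent Care Credit: 14% of the $22,950 excess over $81,300 is $3,213 ≥ base, so the credit is $0.
Small Business Credit: income exceeds $63,300 by $40,950, which is 55 full-or-partial $750 increments; reduction = 55 × $22 = $1,210, leaving $561.
Apprenticeship Credit: $104,250 is at or above $100,800, so the credit is $0.
Total: $6,700 + $0 + $561 + $0 = $7,261.

$7,261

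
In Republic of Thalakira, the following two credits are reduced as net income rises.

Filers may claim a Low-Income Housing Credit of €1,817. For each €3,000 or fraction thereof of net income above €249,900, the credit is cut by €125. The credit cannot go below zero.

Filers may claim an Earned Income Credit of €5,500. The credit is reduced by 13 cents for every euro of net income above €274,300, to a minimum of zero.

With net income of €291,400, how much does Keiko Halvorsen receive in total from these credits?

€3,344

Low-Income Housing Credit: income exceeds €249,900 by €41,500, which is 14 full-or-partial €3,000 increments; reduction = 14 × €125 = €1,750, leaving €67.
Earned Income Credit: 13% of the €17,100 excess over €274,300 is €2,223; credit = €5,500 − €2,223 = €3,277.
Total: €67 + €3,277 = €3,344.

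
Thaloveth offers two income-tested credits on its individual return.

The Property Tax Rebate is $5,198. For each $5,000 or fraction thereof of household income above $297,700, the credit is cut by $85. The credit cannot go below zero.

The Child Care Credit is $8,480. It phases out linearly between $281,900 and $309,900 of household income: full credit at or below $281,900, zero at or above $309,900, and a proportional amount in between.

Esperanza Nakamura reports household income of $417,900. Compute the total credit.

Property Tax Rebate: income exceeds $297,700 by $120,200, which is 25 full-or-partial $5,000 increments; reduction = 25 × $85 = $2,125, leaving $3,073.
Child Care Credit: $417,900 is at or above $309,900, so the credit is $0.
Total: $3,073 + $0 = $3,073.

$3,073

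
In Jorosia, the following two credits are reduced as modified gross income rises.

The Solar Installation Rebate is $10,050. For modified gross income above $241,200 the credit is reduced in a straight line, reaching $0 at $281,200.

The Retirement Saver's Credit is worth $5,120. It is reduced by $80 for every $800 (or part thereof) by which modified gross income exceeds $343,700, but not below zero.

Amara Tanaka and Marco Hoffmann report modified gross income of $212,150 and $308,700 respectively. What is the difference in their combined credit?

$10,050

Amara ($212,150): Solar Installation Rebate: $212,150 is at or below the $241,200 threshold, so the full $10,050 applies. Retirement Saver's Credit: $212,150 is at or below the $343,700 threshold, so the full $5,120 applies. total $10,050 + $5,120 = $15,170
Marco ($308,700): Solar Installation Rebate: $308,700 is at or above $281,200, so the credit is $0. Retirement Saver's Credit: $308,700 is at or below the $343,700 threshold, so the full $5,120 applies. total $0 + $5,120 = $5,120
Difference: |$15,170 − $5,120| = $10,050.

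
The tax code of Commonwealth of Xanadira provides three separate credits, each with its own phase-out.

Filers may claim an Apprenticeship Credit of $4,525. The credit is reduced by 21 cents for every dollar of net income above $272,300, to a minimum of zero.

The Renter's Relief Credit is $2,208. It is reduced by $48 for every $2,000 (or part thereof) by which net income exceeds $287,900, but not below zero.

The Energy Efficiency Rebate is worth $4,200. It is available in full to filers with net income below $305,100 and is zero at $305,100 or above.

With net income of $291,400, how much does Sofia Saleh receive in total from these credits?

Apprenticeship Credit: 21% of the $19,100 excess over $272,300 is $4,011; credit = $4,525 − $4,011 = $514.
Renter's Relief Credit: income exceeds $287,900 by $3,500, which is 2 full-or-partial $2,000 increments; reduction = 2 × $48 = $96, leaving $2,112.
Energy Efficiency Rebate: $291,400 is below the $305,100 cutoff, so the full $4,200 applies.
Total: $514 + $2,112 + $4,200 = $6,826.

$6,826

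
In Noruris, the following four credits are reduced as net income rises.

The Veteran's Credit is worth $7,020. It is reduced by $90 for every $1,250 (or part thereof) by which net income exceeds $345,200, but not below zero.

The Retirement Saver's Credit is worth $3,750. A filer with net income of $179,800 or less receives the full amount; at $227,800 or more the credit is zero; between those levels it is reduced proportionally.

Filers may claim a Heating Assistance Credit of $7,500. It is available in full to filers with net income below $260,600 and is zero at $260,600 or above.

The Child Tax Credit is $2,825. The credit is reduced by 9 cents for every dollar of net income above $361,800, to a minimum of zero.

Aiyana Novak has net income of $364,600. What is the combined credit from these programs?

Veteran's Credit: income exceeds $345,200 by $19,400, which is 16 full-or-partial $1,250 increments; reduction = 16 × $90 = $1,440, leaving $5,580.
Retirement Saver's Credit: $364,600 is at or above $227,800, so the credit is $0.
Heating Assistance Credit: $364,600 meets or exceeds the $260,600 cutoff, so the credit is $0.
Child Tax Credit: 9% of the $2,800 excess over $361,800 is $252; credit = $2,825 − $252 = $2,573.
Total: $5,580 + $0 + $0 + $2,573 = $8,153.

$8,153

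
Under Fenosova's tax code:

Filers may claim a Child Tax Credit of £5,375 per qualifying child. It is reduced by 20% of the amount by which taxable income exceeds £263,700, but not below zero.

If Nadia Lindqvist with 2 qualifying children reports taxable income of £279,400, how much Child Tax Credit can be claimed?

Child Tax Credit: base = 2 × £5,375 = £10,750. 20% of the £15,700 excess over £263,700 is £3,140; credit = £10,750 − £3,140 = £7,610.

£7,610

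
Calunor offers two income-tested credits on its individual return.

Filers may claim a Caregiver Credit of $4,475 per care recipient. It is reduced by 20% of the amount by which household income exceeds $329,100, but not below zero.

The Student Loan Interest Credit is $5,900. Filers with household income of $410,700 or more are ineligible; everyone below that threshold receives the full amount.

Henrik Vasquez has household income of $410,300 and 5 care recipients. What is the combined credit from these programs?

$12,035

Caregiver Credit: base = 5 × $4,475 = $22,375. 20% of the $81,200 excess over $329,100 is $16,240; credit = $22,375 − $16,240 = $6,135.
Student Loan Interest Credit: $410,300 is below the $410,700 cutoff, so the full $5,900 applies.
Total: $6,135 + $5,900 = $12,035.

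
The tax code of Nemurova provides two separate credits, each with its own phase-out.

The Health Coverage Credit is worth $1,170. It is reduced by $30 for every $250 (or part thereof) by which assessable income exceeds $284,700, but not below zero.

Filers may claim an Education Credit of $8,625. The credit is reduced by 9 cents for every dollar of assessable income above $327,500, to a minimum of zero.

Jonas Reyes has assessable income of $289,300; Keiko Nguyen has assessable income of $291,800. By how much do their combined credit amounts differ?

Jonas ($289,300): Health Coverage Credit: income exceeds $284,700 by $4,600, which is 19 full-or-partial $250 increments; reduction = 19 × $30 = $570, leaving $600. Education Credit: $289,300 is at or below the $327,500 threshold, so the full $8,625 applies. total $600 + $8,625 = $9,225
Keiko ($291,800): Health Coverage Credit: income exceeds $284,700 by $7,100, which is 29 full-or-partial $250 increments; reduction = 29 × $30 = $870, leaving $300. Education Credit: $291,800 is at or below the $327,500 threshold, so the full $8,625 applies. total $300 + $8,625 = $8,925
Difference: |$9,225 − $8,925| = $300.

$300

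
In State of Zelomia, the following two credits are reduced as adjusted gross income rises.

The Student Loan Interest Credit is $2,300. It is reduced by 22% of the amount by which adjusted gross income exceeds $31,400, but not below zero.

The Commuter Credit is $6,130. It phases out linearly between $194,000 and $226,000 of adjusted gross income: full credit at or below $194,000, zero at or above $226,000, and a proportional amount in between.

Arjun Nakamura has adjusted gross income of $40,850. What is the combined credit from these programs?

Student Loan Interest Credit: 22% of the $9,450 excess over $31,400 is $2,079; credit = $2,300 − $2,079 = $221.
Commuter Credit: $40,850 is at or below the $194,000 threshold, so the full $6,130 applies.
Total: $221 + $6,130 = $6,351.

$6,351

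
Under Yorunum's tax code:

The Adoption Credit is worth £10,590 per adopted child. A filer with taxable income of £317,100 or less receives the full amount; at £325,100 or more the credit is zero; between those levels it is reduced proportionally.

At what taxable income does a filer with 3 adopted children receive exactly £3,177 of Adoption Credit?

£324,300

Full credit = 3 × £10,590 = £31,770.
£3,177 is 3,177/31,770 of the full £31,770, so 28,593/31,770 of the £8,000 range has been used: income = £317,100 + £8,000 × 28,593/31,770 = £324,300.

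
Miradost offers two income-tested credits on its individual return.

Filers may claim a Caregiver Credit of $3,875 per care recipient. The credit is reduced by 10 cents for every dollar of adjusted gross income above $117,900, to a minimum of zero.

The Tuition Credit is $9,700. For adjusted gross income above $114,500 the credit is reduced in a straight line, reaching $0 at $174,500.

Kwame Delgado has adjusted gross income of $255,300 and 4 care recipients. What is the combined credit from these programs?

$1,760

Caregiver Credit: base = 4 × $3,875 = $15,500. 10% of the $137,400 excess over $117,900 is $13,740; credit = $15,500 − $13,740 = $1,760.
Tuition Credit: $255,300 is at or above $174,500, so the credit is $0.
Total: $1,760 + $0 = $1,760.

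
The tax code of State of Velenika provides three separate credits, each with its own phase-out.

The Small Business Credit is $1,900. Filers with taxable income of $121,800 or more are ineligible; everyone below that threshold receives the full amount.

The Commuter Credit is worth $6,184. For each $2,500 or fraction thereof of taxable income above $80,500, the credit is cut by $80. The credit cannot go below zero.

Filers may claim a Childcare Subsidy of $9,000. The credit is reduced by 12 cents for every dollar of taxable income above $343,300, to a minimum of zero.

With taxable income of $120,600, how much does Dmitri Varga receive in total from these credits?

$15,724

Small Business Credit: $120,600 is below the $121,800 cutoff, so the full $1,900 applies.
Commuter Credit: income exceeds $80,500 by $40,100, which is 17 full-or-partial $2,500 increments; reduction = 17 × $80 = $1,360, leaving $4,824.
Childcare Subsidy: $120,600 is at or below the $343,300 threshold, so the full $9,000 applies.
Total: $1,900 + $4,824 + $9,000 = $15,724.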